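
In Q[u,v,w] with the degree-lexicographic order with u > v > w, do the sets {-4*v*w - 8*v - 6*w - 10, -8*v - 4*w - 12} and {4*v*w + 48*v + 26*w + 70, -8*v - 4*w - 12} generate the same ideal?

For a fixed monomial order, each ideal has a unique reduced Gröbner basis; comparing bases decides equality.
Buchberger on the first generating set:
f_1 = -4*v*w - 8*v - 6*w - 10, LT = v*w.
f_2 = -8*v - 4*w - 12, LT = v.

S(f_1,f_2): lcm = v*w. S = -1/2*w**2 + 2*v + 5/2.
  reduce S modulo (f_1, f_2):
  remainder -1/2*w**2 - w - 1/2 ≠ 0; add g_3 = -1/2*w**2 - w - 1/2 to the basis.

The other S-polynomials (S(f_1,g_3), S(f_2,g_3)) all reduce to 0 modulo the current basis, so we have a Gröbner basis.
Inter-reduce: drop elements whose leading term is divisible by another's, tail-reduce, and make monic.
Reduced Gröbner basis: {w**2 + 2*w + 1, v + 1/2*w + 3/2}.

Buchberger on the second generating set:
h_1 = 4*v*w + 48*v + 26*w + 70, LT = v*w.
h_2 = -8*v - 4*w - 12, LT = v.

S(h_1,h_2): lcm = v*w. S = -1/2*w**2 + 12*v + 5*w + 35/2.
  reduce S modulo (h_1, h_2):
  remainder -1/2*w**2 - w - 1/2 ≠ 0; add k_3 = -1/2*w**2 - w - 1/2 to the basis.

The other S-polynomials (S(h_1,k_3), S(h_2,k_3)) all reduce to 0 modulo the current basis, so we have a Gröbner basis.
Inter-reduce: drop elements whose leading term is divisible by another's, tail-reduce, and make monic.
Reduced Gröbner basis: {w**2 + 2*w + 1, v + 1/2*w + 3/2}.

These coincide, so the ideals are equal.

Yes, the ideals are equal.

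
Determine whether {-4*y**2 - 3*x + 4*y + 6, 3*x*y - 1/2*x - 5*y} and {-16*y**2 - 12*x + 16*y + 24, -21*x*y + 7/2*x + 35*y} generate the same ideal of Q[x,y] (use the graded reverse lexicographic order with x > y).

Yes, the ideals are equal.

Since reduced Gröbner bases are canonical representatives of ideals under a given ordering, it suffices to compute and compare them.
Buchberger on the first generating set:
f_1 = -4*y**2 - 3*x + 4*y + 6, LT = y**2.
f_2 = 3*x*y - 1/2*x - 5*y, LT = x*y.

S(f_1,f_2): lcm = x*y**2. S = 3/4*x**2 - 5/6*x*y + 5/3*y**2 - 3/2*x.
  reduce S modulo (f_1, f_2):
  remainder 3/4*x**2 - 26/9*x + 5/18*y + 5/2 ≠ 0; add g_3 = 3/4*x**2 - 26/9*x + 5/18*y + 5/2 to the basis.

The other S-polynomials (S(f_1,g_3), S(f_2,g_3)) all reduce to 0 modulo the current basis, so we have a Gröbner basis.
Inter-reduce: drop elements whose leading term is divisible by another's, tail-reduce, and make monic.
Reduced Gröbner basis: {x**2 - 104/27*x + 10/27*y + 10/3, x*y - 1/6*x - 5/3*y, y**2 + 3/4*x - y - 3/2}.

Buchberger on the second generating set:
h_1 = -16*y**2 - 12*x + 16*y + 24, LT = y**2.
h_2 = -21*x*y + 7/2*x + 35*y, LT = x*y.

S(h_1,h_2): lcm = x*y**2. S = 3/4*x**2 - 5/6*x*y + 5/3*y**2 - 3/2*x.
  reduce S modulo (h_1, h_2):
  remainder 3/4*x**2 - 26/9*x + 5/18*y + 5/2 ≠ 0; add k_3 = 3/4*x**2 - 26/9*x + 5/18*y + 5/2 to the basis.

The other S-polynomials (S(h_1,k_3), S(h_2,k_3)) all reduce to 0 modulo the current basis, so we have a Gröbner basis.
Inter-reduce: drop elements whose leading term is divisible by another's, tail-reduce, and make monic.
Reduced Gröbner basis: {x**2 - 104/27*x + 10/27*y + 10/3, x*y - 1/6*x - 5/3*y, y**2 + 3/4*x - y - 3/2}.

The two bases agree; hence the ideals are identical.
The choice of monomial ordering does not affect the verdict — as long as both bases are computed under the same ordering, their equality decides ideal equality.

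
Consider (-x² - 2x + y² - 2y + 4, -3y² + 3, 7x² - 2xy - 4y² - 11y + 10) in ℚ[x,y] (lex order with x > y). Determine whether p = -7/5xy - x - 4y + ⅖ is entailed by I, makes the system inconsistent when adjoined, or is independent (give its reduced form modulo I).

First compute the reduced Gröbner basis of I by Buchberger's algorithm.
f_1 = -x² - 2x + y² - 2y + 4, LT = x².
f_2 = -3y² + 3, LT = y².
f_3 = 7x² - 2xy - 4y² - 11y + 10, LT = x².

S(f_1,f_3): lcm = x². S = 2/7xy + 2x - 3/7y² + 25/7y - 38/7.
  leading term xy: no divisor's leading term divides it; move 2/7xy to the remainder.
  leading term x: no divisor's leading term divides it; move 2x to the remainder.
  leading term y²: subtract (1/7)·f_2 from -3/7y² + 25/7y - 38/7 → 25/7y - 41/7
  leading term y: no divisor's leading term divides it; move 25/7y to the remainder.
  leading term 1: no divisor's leading term divides it; move -41/7 to the remainder.
  remainder 2/7xy + 2x + 25/7y - 41/7 ≠ 0; add h_4 = 2/7xy + 2x + 25/7y - 41/7 to the basis.

S(f_1,h_4): lcm = x²y. S = -7x² - 21/2xy + 41/2x - y³ + 2y² - 4y.
  leading term x²: subtract (7)·f_1 from -7x² - 21/2xy + 41/2x - y³ + 2y² - 4y → -21/2xy + 69/2x - y³ - 5y² + 10y - 28
  leading term xy: subtract (-147/4)·h_4 from -21/2xy + 69/2x - y³ - 5y² + 10y - 28 → 108x - y³ - 5y² + 565/4y - 973/4
  leading term x: no divisor's leading term divides it; move 108x to the remainder.
  leading term y³: subtract (⅓y)·f_2 from -y³ - 5y² + 565/4y - 973/4 → -5y² + 561/4y - 973/4
  leading term y²: subtract (5/3)·f_2 from -5y² + 561/4y - 973/4 → 561/4y - 993/4
  leading term y: no divisor's leading term divides it; move 561/4y to the remainder.
  leading term 1: no divisor's leading term divides it; move -993/4 to the remainder.
  remainder 108x + 561/4y - 993/4 ≠ 0; add h_5 = 108x + 561/4y - 993/4 to the basis.

S(f_2,h_4): lcm = xy². S = -7xy - x - 25/2y² + 41/2y.
  leading term xy: subtract (-49/2)·h_4 from -7xy - x - 25/2y² + 41/2y → 48x - 25/2y² + 108y - 287/2
  leading term x: subtract (4/9)·h_5 from 48x - 25/2y² + 108y - 287/2 → -25/2y² + 137/3y - 199/6
  leading term y²: subtract (25/6)·f_2 from -25/2y² + 137/3y - 199/6 → 137/3y - 137/3
  leading term y: no divisor's leading term divides it; move 137/3y to the remainder.
  leading term 1: no divisor's leading term divides it; move -137/3 to the remainder.
  remainder 137/3y - 137/3 ≠ 0; add h_6 = 137/3y - 137/3 to the basis.

The other S-polynomials (S(f_1,f_2), S(f_2,f_3), S(f_3,h_4), S(f_1,h_5), S(f_2,h_5), S(f_3,h_5), S(h_4,h_5), S(f_1,h_6), S(f_2,h_6), S(f_3,h_6), S(h_4,h_6), S(h_5,h_6)) all reduce to 0 modulo the current basis, so we have a Gröbner basis.
Inter-reduce: drop elements whose leading term is divisible by another's, tail-reduce, and make monic.
Reduced Gröbner basis: {x - 1, y - 1}.
Label its elements g_1 = x - 1, g_2 = y - 1.

Reduce p = -7/5xy - x - 4y + ⅖ modulo G:
  leading term xy: subtract (-7/5y)·g_1 from -7/5xy - x - 4y + ⅖ → -x - 27/5y + ⅖
  leading term x: subtract (-1)·g_1 from -x - 27/5y + ⅖ → -27/5y - ⅗
  leading term y: subtract (-27/5)·g_2 from -27/5y - ⅗ → -6
  leading term 1: no divisor's leading term divides it; move -6 to the remainder.
  normal form = -6.
The normal form is nonzero, so p ∉ I. Since p minus its normal form lies in I, I + (p) = I + (r) where r = -6; decide whether this ideal is the whole ring.
Here r = -6 is a nonzero constant, hence a unit: 1 ∈ I + (p), the Gröbner basis of I + (p) is {1}, and the enlarged system has no common solution — adjoining p is inconsistent.

Adjoining -7/5xy - x - 4y + ⅖ makes the ideal the whole ring: the system is inconsistent.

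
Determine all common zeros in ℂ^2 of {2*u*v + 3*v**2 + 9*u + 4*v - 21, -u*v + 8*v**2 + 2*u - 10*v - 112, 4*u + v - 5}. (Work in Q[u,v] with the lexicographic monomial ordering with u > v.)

Compute a lex Gröbner basis by Buchberger's algorithm.
f_1 = 2*u*v + 9*u + 3*v**2 + 4*v - 21, LT = u*v.
f_2 = -u*v + 2*u + 8*v**2 - 10*v - 112, LT = u*v.
f_3 = 4*u + v - 5, LT = u.

S(f_1,f_2): lcm = u*v. S = 13/2*u + 19/2*v**2 - 8*v - 245/2.
  reduce S modulo (f_1, f_2, f_3):
  remainder 19/2*v**2 - 77/8*v - 915/8 ≠ 0; add h_4 = 19/2*v**2 - 77/8*v - 915/8 to the basis.

S(f_1,f_3): lcm = u*v. S = 9/2*u + 5/4*v**2 + 13/4*v - 21/2.
  reduce S modulo (f_1, f_2, f_3, h_4):
  remainder 1031/304*v + 3093/304 ≠ 0; add h_5 = 1031/304*v + 3093/304 to the basis.

The other S-polynomials (S(f_2,f_3), S(f_1,h_4), S(f_2,h_4), S(f_3,h_4), S(f_1,h_5), S(f_2,h_5), S(f_3,h_5), S(h_4,h_5)) all reduce to 0 modulo the current basis, so we have a Gröbner basis.
Inter-reduce: drop elements whose leading term is divisible by another's, tail-reduce, and make monic.
Reduced Gröbner basis: {u - 2, v + 3}.

Elimination: the polynomial v + 3 lies in the elimination ideal for v, so v ∈ {-3}. For each such v, the remaining basis elements (now univariate) give the rest of the solution.
  v = -3: the earlier basis element becomes u - 2 = 0, giving u = 2 — point (2, -3).
This is the nonlinear analogue of row-reducing a linear system.

{(2, -3)}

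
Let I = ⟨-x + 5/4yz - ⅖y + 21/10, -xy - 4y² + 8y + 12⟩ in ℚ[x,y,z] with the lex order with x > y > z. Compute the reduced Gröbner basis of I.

G = {x - 5/4yz + ⅖y - 21/10, y²z + 72/25y² - 118/25y - 48/5}

f_1 = -x + 5/4yz - ⅖y + 21/10, LT = x.
f_2 = -xy - 4y² + 8y + 12, LT = xy.

S(f_1,f_2): lcm = xy. S = -5/4y²z - 18/5y² + 59/10y + 12.
  leading term y²z: no divisor's leading term divides it; move -5/4y²z to the remainder.
  leading term y²: no divisor's leading term divides it; move -18/5y² to the remainder.
  leading term y: no divisor's leading term divides it; move 59/10y to the remainder.
  leading term 1: no divisor's leading term divides it; move 12 to the remainder.
  remainder -5/4y²z - 18/5y² + 59/10y + 12 ≠ 0; add g_3 = -5/4y²z - 18/5y² + 59/10y + 12 to the basis.

S(f_1,g_3): leading monomials are coprime, so the S-polynomial reduces to 0 (Buchberger's first criterion).
S(f_2,g_3): lcm = xy²z. S = -72/25xy² + 118/25xy + 48/5x + 4y³z - 8y²z - 12yz.
  leading term xy²: subtract (72/25y²)·f_1 from -72/25xy² + 118/25xy + 48/5x + 4y³z - 8y²z - 12yz → 118/25xy + 48/5x + ⅖y³z + 144/125y³ - 8y²z - 756/125y² - 12yz
  leading term xy: subtract (-118/25y)·f_1 from 118/25xy + 48/5x + ⅖y³z + 144/125y³ - 8y²z - 756/125y² - 12yz → 48/5x + ⅖y³z + 144/125y³ - 21/10y²z - 992/125y² - 12yz + 1239/125y
  leading term x: subtract (-48/5)·f_1 from 48/5x + ⅖y³z + 144/125y³ - 21/10y²z - 992/125y² - 12yz + 1239/125y → ⅖y³z + 144/125y³ - 21/10y²z - 992/125y² + 759/125y + 504/25
  leading term y³z: subtract (-8/25y)·g_3 from ⅖y³z + 144/125y³ - 21/10y²z - 992/125y² + 759/125y + 504/25 → -21/10y²z - 756/125y² + 1239/125y + 504/25
  leading term y²z: subtract (42/25)·g_3 from -21/10y²z - 756/125y² + 1239/125y + 504/25 → 0
  remainder 0.

Every S-polynomial of the final basis reduces to 0, so we have a Gröbner basis.
Inter-reduce: drop elements whose leading term is divisible by another's, tail-reduce, and make monic.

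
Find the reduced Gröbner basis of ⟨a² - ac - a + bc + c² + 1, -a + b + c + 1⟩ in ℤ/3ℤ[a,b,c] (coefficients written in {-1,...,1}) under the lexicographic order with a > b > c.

Buchberger's algorithm terminates because the ascending chain of leading-term ideals stabilizes.

f_1 = a² - ac - a + bc + c² + 1, LT = a².
f_2 = -a + b + c + 1, LT = a.

S(f_1,f_2): lcm = a². S = ab + bc + c² + 1.
  reduce S modulo (f_1, f_2):
  remainder b² - bc + b + c² + 1 ≠ 0; add g_3 = b² - bc + b + c² + 1 to the basis.

The other S-polynomials (S(f_1,g_3), S(f_2,g_3)) all reduce to 0 modulo the current basis, so we have a Gröbner basis.
Inter-reduce: drop elements whose leading term is divisible by another's, tail-reduce, and make monic.

G = {a - b - c - 1, b² - bc + b + c² + 1}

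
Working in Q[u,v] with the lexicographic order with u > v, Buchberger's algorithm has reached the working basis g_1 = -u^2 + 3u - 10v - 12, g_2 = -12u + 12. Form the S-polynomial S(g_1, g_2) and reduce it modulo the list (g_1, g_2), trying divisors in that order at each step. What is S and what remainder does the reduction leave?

lcm(LM(g_1), LM(g_2)) = u^2.
S = (lcm/LT(g_1))·g_1 − (lcm/LT(g_2))·g_2 = -2u + 10v + 12.
Reduce S modulo (g_1, g_2) in that order:
  leading term u: subtract (1/6)·g_2 from -2u + 10v + 12 → 10v + 10
  leading term v: no divisor's leading term divides it; move 10v to the remainder.
  leading term 1: no divisor's leading term divides it; move 10 to the remainder.
The remainder 10v + 10 is nonzero, so it would be added as the next basis element.

S(g_1, g_2) = -2u + 10v + 12; remainder on division = 10v + 10.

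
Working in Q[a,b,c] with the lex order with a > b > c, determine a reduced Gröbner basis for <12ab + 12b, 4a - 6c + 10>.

G = {a - \tfrac{3}{2}c + \tfrac{5}{2}, bc - b}

f_1 = 12ab + 12b, LT = ab.
f_2 = 4a - 6c + 10, LT = a.

S(f_1,f_2): lcm = ab. S = \tfrac{3}{2}bc - \tfrac{3}{2}b.
  leading term bc: no divisor's leading term divides it; move \tfrac{3}{2}bc to the remainder.
  leading term b: no divisor's leading term divides it; move -\tfrac{3}{2}b to the remainder.
  remainder \tfrac{3}{2}bc - \tfrac{3}{2}b ≠ 0; add g_3 = \tfrac{3}{2}bc - \tfrac{3}{2}b to the basis.

S(f_1,g_3): lcm = abc. S = ab + bc.
  leading term ab: subtract (\tfrac{1}{12})·f_1 from ab + bc → bc - b
  leading term bc: subtract (\tfrac{2}{3})·g_3 from bc - b → 0
  remainder 0.

S(f_2,g_3): leading monomials are coprime, so the S-polynomial reduces to 0 (Buchberger's first criterion).
Every S-polynomial of the final basis reduces to 0, so we have a Gröbner basis.
Inter-reduce: drop elements whose leading term is divisible by another's, tail-reduce, and make monic.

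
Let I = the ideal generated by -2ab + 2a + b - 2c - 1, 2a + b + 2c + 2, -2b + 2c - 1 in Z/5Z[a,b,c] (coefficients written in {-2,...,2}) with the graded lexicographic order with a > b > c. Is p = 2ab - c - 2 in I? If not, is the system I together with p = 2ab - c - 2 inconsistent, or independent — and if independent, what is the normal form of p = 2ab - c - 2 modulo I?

First compute the reduced Gröbner basis of I by Buchberger's algorithm.
f_1 = -2ab + 2a + b - 2c - 1, LT = ab.
f_2 = 2a + b + 2c + 2, LT = a.
f_3 = -2b + 2c - 1, LT = b.

S(f_1,f_2): lcm = ab. S = 2b^{2} - bc - a + b + c - 2.
  leading term b^{2}: subtract (-b)·f_3 from 2b^{2} - bc - a + b + c - 2 → bc - a + c - 2
  leading term bc: subtract (2c)·f_3 from bc - a + c - 2 → c^{2} - a - 2c - 2
  leading term c^{2}: no divisor's leading term divides it; move c^{2} to the remainder.
  leading term a: subtract (2)·f_2 from -a - 2c - 2 → -2b - c - 1
  leading term b: subtract (1)·f_3 from -2b - c - 1 → 2c
  leading term c: no divisor's leading term divides it; move 2c to the remainder.
  remainder c^{2} + 2c ≠ 0; add h_4 = c^{2} + 2c to the basis.

The other S-polynomials (S(f_1,f_3), S(f_2,f_3), S(f_1,h_4), S(f_2,h_4), S(f_3,h_4)) all reduce to 0 modulo the current basis, so we have a Gröbner basis.
Inter-reduce: drop elements whose leading term is divisible by another's, tail-reduce, and make monic.
Reduced Gröbner basis: {c^{2} + 2c, a - c + 2, b - c - 2}.
Label its elements g_1 = c^{2} + 2c, g_2 = a - c + 2, g_3 = b - c - 2.

Reduce p = 2ab - c - 2 modulo G:
  leading term ab: subtract (2b)·g_2 from 2ab - c - 2 → 2bc + b - c - 2
  leading term bc: subtract (2c)·g_3 from 2bc + b - c - 2 → 2c^{2} + b - 2c - 2
  leading term c^{2}: subtract (2)·g_1 from 2c^{2} + b - 2c - 2 → b - c - 2
  leading term b: subtract (1)·g_3 from b - c - 2 → 0
  normal form = 0.
Since the normal form is 0, p ∈ I.

The remainder on division by a Gröbner basis is unique — it is the normal form.

2ab - c - 2 lies in I (it reduces to 0).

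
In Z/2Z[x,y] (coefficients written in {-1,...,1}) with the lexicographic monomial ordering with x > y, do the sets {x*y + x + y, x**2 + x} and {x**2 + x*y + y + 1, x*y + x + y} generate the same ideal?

Equality of ideals is decidable: compute both reduced Gröbner bases (unique for the ordering) and check whether they agree.
Buchberger on the first generating set:
f_1 = x*y + x + y, LT = x*y.
f_2 = x**2 + x, LT = x**2.

S(f_1,f_2): lcm = x**2*y. S = x**2.
  leading term x**2: subtract (1)·f_2 from x**2 → x
  leading term x: no divisor's leading term divides it; move x to the remainder.
  remainder x ≠ 0; add g_3 = x to the basis.

S(f_1,g_3): lcm = x*y. S = x + y.
  leading term x: subtract (1)·g_3 from x + y → y
  leading term y: no divisor's leading term divides it; move y to the remainder.
  remainder y ≠ 0; add g_4 = y to the basis.

The other S-polynomials (S(f_2,g_3), S(f_1,g_4), S(f_2,g_4), S(g_3,g_4)) all reduce to 0 modulo the current basis, so we have a Gröbner basis.
Inter-reduce: drop elements whose leading term is divisible by another's, tail-reduce, and make monic.
Reduced Gröbner basis: {x, y}.

Buchberger on the second generating set:
h_1 = x**2 + x*y + y + 1, LT = x**2.
h_2 = x*y + x + y, LT = x*y.

S(h_1,h_2): lcm = x**2*y. S = x**2 + x*y**2 + x*y + y**2 + y.
  leading term x**2: subtract (1)·h_1 from x**2 + x*y**2 + x*y + y**2 + y → x*y**2 + y**2 + 1
  leading term x*y**2: subtract (y)·h_2 from x*y**2 + y**2 + 1 → x*y + 1
  leading term x*y: subtract (1)·h_2 from x*y + 1 → x + y + 1
  leading term x: no divisor's leading term divides it; move x to the remainder.
  leading term y: no divisor's leading term divides it; move y to the remainder.
  leading term 1: no divisor's leading term divides it; move 1 to the remainder.
  remainder x + y + 1 ≠ 0; add k_3 = x + y + 1 to the basis.

S(h_2,k_3): lcm = x*y. S = x + y**2.
  leading term x: subtract (1)·k_3 from x + y**2 → y**2 + y + 1
  leading term y**2: no divisor's leading term divides it; move y**2 to the remainder.
  leading term y: no divisor's leading term divides it; move y to the remainder.
  leading term 1: no divisor's leading term divides it; move 1 to the remainder.
  remainder y**2 + y + 1 ≠ 0; add k_4 = y**2 + y + 1 to the basis.

The other S-polynomials (S(h_1,k_3), S(h_1,k_4), S(h_2,k_4), S(k_3,k_4)) all reduce to 0 modulo the current basis, so we have a Gröbner basis.
Inter-reduce: drop elements whose leading term is divisible by another's, tail-reduce, and make monic.
Reduced Gröbner basis: {x + y + 1, y**2 + y + 1}.

These differ, so the ideals are not equal.

No, the ideals differ.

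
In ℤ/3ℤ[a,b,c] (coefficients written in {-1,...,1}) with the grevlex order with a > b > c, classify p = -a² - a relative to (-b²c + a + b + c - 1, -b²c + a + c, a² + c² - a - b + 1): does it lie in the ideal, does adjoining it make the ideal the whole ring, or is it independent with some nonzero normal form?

-a² - a lies in I (it reduces to 0).

First compute the reduced Gröbner basis of I by Buchberger's algorithm.
f_1 = -b²c + a + b + c - 1, LT = b²c.
f_2 = -b²c + a + c, LT = b²c.
f_3 = a² + c² - a - b + 1, LT = a².

S(f_1,f_2): lcm = b²c. S = -b + 1.
  leading term b: no divisor's leading term divides it; move -b to the remainder.
  leading term 1: no divisor's leading term divides it; move 1 to the remainder.
  remainder -b + 1 ≠ 0; add h_4 = -b + 1 to the basis.

S(f_1,h_4): lcm = b²c. S = bc - a - b - c + 1.
  leading term bc: subtract (-c)·h_4 from bc - a - b - c + 1 → -a - b + 1
  leading term a: no divisor's leading term divides it; move -a to the remainder.
  leading term b: subtract (1)·h_4 from -b + 1 → 0
  remainder -a ≠ 0; add h_5 = -a to the basis.

S(f_3,h_5): lcm = a². S = c² - a - b + 1.
  leading term c²: no divisor's leading term divides it; move c² to the remainder.
  leading term a: subtract (1)·h_5 from -a - b + 1 → -b + 1
  leading term b: subtract (1)·h_4 from -b + 1 → 0
  remainder c² ≠ 0; add h_6 = c² to the basis.

The other S-polynomials (S(f_1,f_3), S(f_2,f_3), S(f_2,h_4), S(f_3,h_4), S(f_1,h_5), S(f_2,h_5), S(h_4,h_5), S(f_1,h_6), S(f_2,h_6), S(f_3,h_6), S(h_4,h_6), S(h_5,h_6)) all reduce to 0 modulo the current basis, so we have a Gröbner basis.
Inter-reduce: drop elements whose leading term is divisible by another's, tail-reduce, and make monic.
Reduced Gröbner basis: {c², a, b - 1}.
Label its elements g_1 = c², g_2 = a, g_3 = b - 1.

Reduce p = -a² - a modulo G:
  leading term a²: subtract (-a)·g_2 from -a² - a → -a
  leading term a: subtract (-1)·g_2 from -a → 0
  normal form = 0.
Since the normal form is 0, p ∈ I.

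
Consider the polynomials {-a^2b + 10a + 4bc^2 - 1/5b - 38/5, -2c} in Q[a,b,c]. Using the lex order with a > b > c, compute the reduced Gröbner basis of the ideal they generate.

G = {a^2b - 10a + 1/5b + 38/5, c}

f_1 = -a^2b + 10a + 4bc^2 - 1/5b - 38/5, LT = a^2b.
f_2 = -2c, LT = c.

S(f_1,f_2): leading monomials are coprime, so the S-polynomial reduces to 0 (Buchberger's first criterion).
Every S-polynomial of the final basis reduces to 0, so we have a Gröbner basis.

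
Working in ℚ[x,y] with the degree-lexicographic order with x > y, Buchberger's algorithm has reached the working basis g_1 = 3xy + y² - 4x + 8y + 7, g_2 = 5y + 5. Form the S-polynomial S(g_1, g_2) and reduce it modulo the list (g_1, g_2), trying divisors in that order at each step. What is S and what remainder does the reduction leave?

lcm(LM(g_1), LM(g_2)) = xy.
S = (lcm/LT(g_1))·g_1 − (lcm/LT(g_2))·g_2 = ⅓y² - 7/3x + 8/3y + 7/3.
Reduce S modulo (g_1, g_2) in that order:
  leading term y²: subtract (1/15y)·g_2 from ⅓y² - 7/3x + 8/3y + 7/3 → -7/3x + 7/3y + 7/3
  leading term x: no divisor's leading term divides it; move -7/3x to the remainder.
  leading term y: subtract (7/15)·g_2 from 7/3y + 7/3 → 0
The remainder -7/3x is nonzero, so it would be added as the next basis element.
This is the inner loop of Buchberger's algorithm — each nonzero remainder becomes a new basis element.

S(g_1, g_2) = ⅓y² - 7/3x + 8/3y + 7/3; remainder on division = -7/3x.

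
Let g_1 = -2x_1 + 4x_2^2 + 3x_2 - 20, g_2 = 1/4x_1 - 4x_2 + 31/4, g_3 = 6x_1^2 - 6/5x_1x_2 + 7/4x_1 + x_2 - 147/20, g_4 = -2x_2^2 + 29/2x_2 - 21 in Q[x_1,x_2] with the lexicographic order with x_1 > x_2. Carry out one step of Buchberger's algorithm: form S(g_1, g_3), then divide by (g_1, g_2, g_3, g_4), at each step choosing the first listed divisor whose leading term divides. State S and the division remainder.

lcm(LM(g_1), LM(g_3)) = x_1^2.
S = (lcm/LT(g_1))·g_1 − (lcm/LT(g_3))·g_3 = -2x_1x_2^2 - 13/10x_1x_2 + 233/24x_1 - 1/6x_2 + 49/40.
Reduce S modulo (g_1, g_2, g_3, g_4) in that order:
  leading term x_1x_2^2: subtract (x_2^2)·g_1 from -2x_1x_2^2 - 13/10x_1x_2 + 233/24x_1 - 1/6x_2 + 49/40 → -13/10x_1x_2 + 233/24x_1 - 4x_2^4 - 3x_2^3 + 20x_2^2 - 1/6x_2 + 49/40
  leading term x_1x_2: subtract (13/20x_2)·g_1 from -13/10x_1x_2 + 233/24x_1 - 4x_2^4 - 3x_2^3 + 20x_2^2 - 1/6x_2 + 49/40 → 233/24x_1 - 4x_2^4 - 28/5x_2^3 + 361/20x_2^2 + 77/6x_2 + 49/40
  leading term x_1: subtract (-233/48)·g_1 from 233/24x_1 - 4x_2^4 - 28/5x_2^3 + 361/20x_2^2 + 77/6x_2 + 49/40 → -4x_2^4 - 28/5x_2^3 + 562/15x_2^2 + 1315/48x_2 - 11503/120
  leading term x_2^4: subtract (2x_2^2)·g_4 from -4x_2^4 - 28/5x_2^3 + 562/15x_2^2 + 1315/48x_2 - 11503/120 → -173/5x_2^3 + 1192/15x_2^2 + 1315/48x_2 - 11503/120
  leading term x_2^3: subtract (173/10x_2)·g_4 from -173/5x_2^3 + 1192/15x_2^2 + 1315/48x_2 - 11503/120 → -10283/60x_2^2 + 93767/240x_2 - 11503/120
  leading term x_2^2: subtract (10283/120)·g_4 from -10283/60x_2^2 + 93767/240x_2 - 11503/120 → -5111/6x_2 + 5111/3
  leading term x_2: no divisor's leading term divides it; move -5111/6x_2 to the remainder.
  leading term 1: no divisor's leading term divides it; move 5111/3 to the remainder.
The remainder -5111/6x_2 + 5111/3 is nonzero, so it would be added as the next basis element.
This is the inner loop of Buchberger's algorithm — each nonzero remainder becomes a new basis element.

S(g_1, g_3) = -2x_1x_2^2 - 13/10x_1x_2 + 233/24x_1 - 1/6x_2 + 49/40; remainder on division = -5111/6x_2 + 5111/3.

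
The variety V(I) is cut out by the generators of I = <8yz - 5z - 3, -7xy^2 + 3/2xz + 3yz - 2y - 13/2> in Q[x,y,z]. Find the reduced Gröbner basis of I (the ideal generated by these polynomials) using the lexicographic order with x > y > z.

The reduced Gröbner basis is the canonical form of the ideal for this ordering.

f_1 = 8yz - 5z - 3, LT = yz.
f_2 = -7xy^2 + 3/2xz + 3yz - 2y - 13/2, LT = xy^2.

S(f_1,f_2): lcm = xy^2z. S = -5/8xyz - 3/8xy + 3/14xz^2 + 3/7yz^2 - 2/7yz - 13/14z.
  reduce S modulo (f_1, f_2):
  remainder -3/8xy + 3/14xz^2 - 25/64xz - 15/64x + 15/56z^2 - 53/56z - 3/28 ≠ 0; add g_3 = -3/8xy + 3/14xz^2 - 25/64xz - 15/64x + 15/56z^2 - 53/56z - 3/28 to the basis.

S(f_1,g_3): lcm = xyz. S = 4/7xz^3 - 25/24xz^2 - 5/4xz - 3/8x + 5/7z^3 - 53/21z^2 - 2/7z.
  reduce S modulo (f_1, f_2, g_3):
  remainder 4/7xz^3 - 25/24xz^2 - 5/4xz - 3/8x + 5/7z^3 - 53/21z^2 - 2/7z ≠ 0; add g_4 = 4/7xz^3 - 25/24xz^2 - 5/4xz - 3/8x + 5/7z^3 - 53/21z^2 - 2/7z to the basis.

The other S-polynomials (S(f_2,g_3), S(f_1,g_4), S(f_2,g_4), S(g_3,g_4)) all reduce to 0 modulo the current basis, so we have a Gröbner basis.
Inter-reduce: drop elements whose leading term is divisible by another's, tail-reduce, and make monic.

G = {xy - 4/7xz^2 + 25/24xz + 5/8x - 5/7z^2 + 53/21z + 2/7, xz^3 - 175/96xz^2 - 35/16xz - 21/32x + 5/4z^3 - 53/12z^2 - 1/2z, yz - 5/8z - 3/8}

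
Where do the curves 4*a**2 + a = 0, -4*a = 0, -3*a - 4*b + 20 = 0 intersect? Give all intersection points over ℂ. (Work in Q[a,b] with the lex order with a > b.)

{(0, 5)}

Compute a lex Gröbner basis by Buchberger's algorithm.
f_1 = 4*a**2 + a, LT = a**2.
f_2 = -4*a, LT = a.
f_3 = -3*a - 4*b + 20, LT = a.

S(f_2,f_3): lcm = a. S = -4/3*b + 20/3.
  reduce S modulo (f_1, f_2, f_3):
  remainder -4/3*b + 20/3 ≠ 0; add h_4 = -4/3*b + 20/3 to the basis.

The other S-polynomials (S(f_1,f_2), S(f_1,f_3), S(f_1,h_4), S(f_2,h_4), S(f_3,h_4)) all reduce to 0 modulo the current basis, so we have a Gröbner basis.
Inter-reduce: drop elements whose leading term is divisible by another's, tail-reduce, and make monic.
Reduced Gröbner basis: {a, b - 5}.

A lex Gröbner basis eliminates variables successively. Here b - 5 depends only on b, with roots {5}; lifting each root through the earlier basis elements recovers the full solutions.
  b = 5: the earlier basis element becomes a = 0, giving a = 0 — point (0, 5).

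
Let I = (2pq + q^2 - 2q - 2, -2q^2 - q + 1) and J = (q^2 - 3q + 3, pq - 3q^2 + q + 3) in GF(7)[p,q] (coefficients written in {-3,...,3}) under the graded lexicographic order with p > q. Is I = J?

For a fixed monomial order, each ideal has a unique reduced Gröbner basis; comparing bases decides equality.
Buchberger on the first generating set:
f_1 = 2pq + q^2 - 2q - 2, LT = pq.
f_2 = -2q^2 - q + 1, LT = q^2.

S(f_1,f_2): lcm = pq^2. S = -3q^3 + 3pq - q^2 - 3p - q.
  leading term q^3: subtract (-2q)·f_2 from -3q^3 + 3pq - q^2 - 3p - q → 3pq - 3q^2 - 3p + q
  leading term pq: subtract (-2)·f_1 from 3pq - 3q^2 - 3p + q → -q^2 - 3p - 3q + 3
  leading term q^2: subtract (-3)·f_2 from -q^2 - 3p - 3q + 3 → -3p + q - 1
  leading term p: no divisor's leading term divides it; move -3p to the remainder.
  leading term q: no divisor's leading term divides it; move q to the remainder.
  leading term 1: no divisor's leading term divides it; move -1 to the remainder.
  remainder -3p + q - 1 ≠ 0; add g_3 = -3p + q - 1 to the basis.

S(f_1,g_3): lcm = pq. S = 2q^2 + q - 1.
  leading term q^2: subtract (-1)·f_2 from 2q^2 + q - 1 → 0
  remainder 0.

S(f_2,g_3): leading monomials are coprime, so the S-polynomial reduces to 0 (Buchberger's first criterion).
Every S-polynomial of the final basis reduces to 0, so we have a Gröbner basis.
Inter-reduce: drop elements whose leading term is divisible by another's, tail-reduce, and make monic.
Reduced Gröbner basis: {q^2 - 3q + 3, p + 2q - 2}.

Buchberger on the second generating set:
h_1 = q^2 - 3q + 3, LT = q^2.
h_2 = pq - 3q^2 + q + 3, LT = pq.

S(h_1,h_2): lcm = pq^2. S = 3q^3 - 3pq - q^2 + 3p - 3q.
  leading term q^3: subtract (3q)·h_1 from 3q^3 - 3pq - q^2 + 3p - 3q → -3pq + q^2 + 3p + 2q
  leading term pq: subtract (-3)·h_2 from -3pq + q^2 + 3p + 2q → -q^2 + 3p - 2q + 2
  leading term q^2: subtract (-1)·h_1 from -q^2 + 3p - 2q + 2 → 3p + 2q - 2
  leading term p: no divisor's leading term divides it; move 3p to the remainder.
  leading term q: no divisor's leading term divides it; move 2q to the remainder.
  leading term 1: no divisor's leading term divides it; move -2 to the remainder.
  remainder 3p + 2q - 2 ≠ 0; add k_3 = 3p + 2q - 2 to the basis.

S(h_1,k_3): leading monomials are coprime, so the S-polynomial reduces to 0 (Buchberger's first criterion).
S(h_2,k_3): lcm = pq. S = q^2 - 3q + 3.
  leading term q^2: subtract (1)·h_1 from q^2 - 3q + 3 → 0
  remainder 0.

Every S-polynomial of the final basis reduces to 0, so we have a Gröbner basis.
Inter-reduce: drop elements whose leading term is divisible by another's, tail-reduce, and make monic.
Reduced Gröbner basis: {q^2 - 3q + 3, p + 3q - 3}.

These differ, so the ideals are not equal.

No, the ideals differ.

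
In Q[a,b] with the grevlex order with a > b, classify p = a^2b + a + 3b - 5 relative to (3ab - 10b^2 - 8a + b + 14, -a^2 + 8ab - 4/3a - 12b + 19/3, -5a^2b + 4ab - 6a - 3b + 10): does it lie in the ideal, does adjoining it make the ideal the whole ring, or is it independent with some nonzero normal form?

First compute the reduced Gröbner basis of I by Buchberger's algorithm.
f_1 = 3ab - 10b^2 - 8a + b + 14, LT = ab.
f_2 = -a^2 + 8ab - 4/3a - 12b + 19/3, LT = a^2.
f_3 = -5a^2b + 4ab - 6a - 3b + 10, LT = a^2b.

S(f_1,f_2): lcm = a^2b. S = 14/3ab^2 - 8/3a^2 - ab - 12b^2 + 14/3a + 19/3b.
  reduce S modulo (f_1, f_2, f_3):
  remainder 140/9b^3 - 1256/27b^2 - 490/27a + 536/27b + 790/27 ≠ 0; add h_4 = 140/9b^3 - 1256/27b^2 - 490/27a + 536/27b + 790/27 to the basis.

S(f_1,f_3): lcm = a^2b. S = -10/3ab^2 - 8/3a^2 + 17/15ab + 52/15a - 3/5b + 2.
  reduce S modulo (f_1, f_2, f_3, h_4):
  remainder -8132/63b^2 - 3758/45a + 22312/315b + 44654/315 ≠ 0; add h_5 = -8132/63b^2 - 3758/45a + 22312/315b + 44654/315 to the basis.

S(f_3,h_4): lcm = a^2b^3. S = 314/105a^2b^2 - 4/5ab^3 + 7/6a^3 - 134/105a^2b + 6/5ab^2 + 3/5b^3 - 79/42a^2 - 2b^2.
  reduce S modulo (f_1, f_2, f_3, h_4, h_5):
  remainder -5512991962/112069125a - 1533836432/37356375b + 10114501258/112069125 ≠ 0; add h_6 = -5512991962/112069125a - 1533836432/37356375b + 10114501258/112069125 to the basis.

S(f_1,h_5): lcm = ab^2. S = -10/3b^3 - 13153/20330a^2 - 64586/30495ab + 1/3b^2 + 22327/20330a + 14/3b.
  reduce S modulo (f_1, f_2, f_3, h_4, h_5, h_6):
  remainder -35057836296/28019781646865b + 35057836296/28019781646865 ≠ 0; add h_7 = -35057836296/28019781646865b + 35057836296/28019781646865 to the basis.

The other S-polynomials (S(f_2,f_3), S(f_1,h_4), S(f_2,h_4), S(f_2,h_5), S(f_3,h_5), S(h_4,h_5), S(f_1,h_6), S(f_2,h_6), S(f_3,h_6), S(h_4,h_6), S(h_5,h_6), S(f_1,h_7), S(f_2,h_7), S(f_3,h_7), S(h_4,h_7), S(h_5,h_7), S(h_6,h_7)) all reduce to 0 modulo the current basis, so we have a Gröbner basis.
Inter-reduce: drop elements whose leading term is divisible by another's, tail-reduce, and make monic.
Reduced Gröbner basis: {a - 1, b - 1}.
Label its elements g_1 = a - 1, g_2 = b - 1.

Reduce p = a^2b + a + 3b - 5 modulo G:
  leading term a^2b: subtract (ab)·g_1 from a^2b + a + 3b - 5 → ab + a + 3b - 5
  leading term ab: subtract (b)·g_1 from ab + a + 3b - 5 → a + 4b - 5
  leading term a: subtract (1)·g_1 from a + 4b - 5 → 4b - 4
  leading term b: subtract (4)·g_2 from 4b - 4 → 0
  normal form = 0.
Since the normal form is 0, p ∈ I.

a^2b + a + 3b - 5 lies in I (it reduces to 0).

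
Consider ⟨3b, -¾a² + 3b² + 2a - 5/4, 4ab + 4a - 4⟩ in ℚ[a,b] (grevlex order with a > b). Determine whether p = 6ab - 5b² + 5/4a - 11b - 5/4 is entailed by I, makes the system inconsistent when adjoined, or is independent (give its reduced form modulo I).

6ab - 5b² + 5/4a - 11b - 5/4 lies in I (it reduces to 0).

First compute the reduced Gröbner basis of I by Buchberger's algorithm.
f_1 = 3b, LT = b.
f_2 = -¾a² + 3b² + 2a - 5/4, LT = a².
f_3 = 4ab + 4a - 4, LT = ab.

S(f_1,f_3): lcm = ab. S = -a + 1.
  reduce S modulo (f_1, f_2, f_3):
  remainder -a + 1 ≠ 0; add h_4 = -a + 1 to the basis.

The other S-polynomials (S(f_1,f_2), S(f_2,f_3), S(f_1,h_4), S(f_2,h_4), S(f_3,h_4)) all reduce to 0 modulo the current basis, so we have a Gröbner basis.
Inter-reduce: drop elements whose leading term is divisible by another's, tail-reduce, and make monic.
Reduced Gröbner basis: {a - 1, b}.
Label its elements g_1 = a - 1, g_2 = b.

Reduce p = 6ab - 5b² + 5/4a - 11b - 5/4 modulo G:
  leading term ab: subtract (6b)·g_1 from 6ab - 5b² + 5/4a - 11b - 5/4 → -5b² + 5/4a - 5b - 5/4
  leading term b²: subtract (-5b)·g_2 from -5b² + 5/4a - 5b - 5/4 → 5/4a - 5b - 5/4
  leading term a: subtract (5/4)·g_1 from 5/4a - 5b - 5/4 → -5b
  leading term b: subtract (-5)·g_2 from -5b → 0
  normal form = 0.
Since the normal form is 0, p ∈ I.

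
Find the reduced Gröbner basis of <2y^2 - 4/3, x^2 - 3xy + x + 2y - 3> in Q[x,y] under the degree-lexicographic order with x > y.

G = {x^2 - 3xy + x + 2y - 3, y^2 - 2/3}

This is the nonlinear analogue of row-reducing a linear system.

f_1 = 2y^2 - 4/3, LT = y^2.
f_2 = x^2 - 3xy + x + 2y - 3, LT = x^2.

The S-polynomials (S(f_1,f_2)) all reduce to 0 modulo the current basis, so we have a Gröbner basis.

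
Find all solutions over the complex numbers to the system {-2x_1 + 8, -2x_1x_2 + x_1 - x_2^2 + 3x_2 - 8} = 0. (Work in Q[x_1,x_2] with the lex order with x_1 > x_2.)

Compute a lex Gröbner basis by Buchberger's algorithm.
f_1 = -2x_1 + 8, LT = x_1.
f_2 = -2x_1x_2 + x_1 - x_2^2 + 3x_2 - 8, LT = x_1x_2.

S(f_1,f_2): lcm = x_1x_2. S = 1/2x_1 - 1/2x_2^2 - 5/2x_2 - 4.
  reduce S modulo (f_1, f_2):
  remainder -1/2x_2^2 - 5/2x_2 - 2 ≠ 0; add h_3 = -1/2x_2^2 - 5/2x_2 - 2 to the basis.

The other S-polynomials (S(f_1,h_3), S(f_2,h_3)) all reduce to 0 modulo the current basis, so we have a Gröbner basis.
Inter-reduce: drop elements whose leading term is divisible by another's, tail-reduce, and make monic.
Reduced Gröbner basis: {x_1 - 4, x_2^2 + 5x_2 + 4}.

A lex Gröbner basis eliminates variables successively. Here x_2^2 + 5x_2 + 4 depends only on x_2, with roots {-4, -1}; lifting each root through the earlier basis elements recovers the full solutions.
  x_2 = -4: the earlier basis element becomes x_1 - 4 = 0, giving x_1 = 4 — point (4, -4).
  x_2 = -1: the earlier basis element becomes x_1 - 4 = 0, giving x_1 = 4 — point (4, -1).
This is the nonlinear analogue of row-reducing a linear system.

{(4, -4), (4, -1)}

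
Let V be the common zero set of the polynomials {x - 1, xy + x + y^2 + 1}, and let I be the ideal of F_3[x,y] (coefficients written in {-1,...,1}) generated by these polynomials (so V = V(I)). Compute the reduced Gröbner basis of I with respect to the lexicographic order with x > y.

G = {x - 1, y^2 + y - 1}

f_1 = x - 1, LT = x.
f_2 = xy + x + y^2 + 1, LT = xy.

S(f_1,f_2): lcm = xy. S = -x - y^2 - y - 1.
  reduce S modulo (f_1, f_2):
  remainder -y^2 - y + 1 ≠ 0; add g_3 = -y^2 - y + 1 to the basis.

The other S-polynomials (S(f_1,g_3), S(f_2,g_3)) all reduce to 0 modulo the current basis, so we have a Gröbner basis.
Inter-reduce: drop elements whose leading term is divisible by another's, tail-reduce, and make monic.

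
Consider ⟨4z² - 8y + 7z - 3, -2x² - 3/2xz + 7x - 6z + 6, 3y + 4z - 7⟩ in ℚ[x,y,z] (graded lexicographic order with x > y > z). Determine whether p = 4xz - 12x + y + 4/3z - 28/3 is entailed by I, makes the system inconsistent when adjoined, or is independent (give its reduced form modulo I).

Adjoining 4xz - 12x + y + 4/3z - 28/3 makes the ideal the whole ring: the system is inconsistent.

First compute the reduced Gröbner basis of I by Buchberger's algorithm.
f_1 = 4z² - 8y + 7z - 3, LT = z².
f_2 = -2x² - 3/2xz + 7x - 6z + 6, LT = x².
f_3 = 3y + 4z - 7, LT = y.

The S-polynomials (S(f_1,f_2), S(f_1,f_3), S(f_2,f_3)) all reduce to 0 modulo the current basis, so we have a Gröbner basis.
Inter-reduce: drop elements whose leading term is divisible by another's, tail-reduce, and make monic.
Reduced Gröbner basis: {x² + ¾xz - 7/2x + 3z - 3, z² + 53/12z - 65/12, y + 4/3z - 7/3}.
Label its elements g_1 = x² + ¾xz - 7/2x + 3z - 3, g_2 = z² + 53/12z - 65/12, g_3 = y + 4/3z - 7/3.

Reduce p = 4xz - 12x + y + 4/3z - 28/3 modulo G:
  leading term xz: no divisor's leading term divides it; move 4xz to the remainder.
  leading term x: no divisor's leading term divides it; move -12x to the remainder.
  leading term y: subtract (1)·g_3 from y + 4/3z - 28/3 → -7
  leading term 1: no divisor's leading term divides it; move -7 to the remainder.
  normal form = 4xz - 12x - 7.
The normal form is nonzero, so p ∉ I. Since p minus its normal form lies in I, I + (p) = I + (r) where r = 4xz - 12x - 7; decide whether this ideal is the whole ring.
Run Buchberger on G together with r (pairs among the g_i already reduce to 0 since G is a Gröbner basis):
g_1 = x² + ¾xz - 7/2x + 3z - 3, LT = x².
g_2 = z² + 53/12z - 65/12, LT = z².
g_3 = y + 4/3z - 7/3, LT = y.
r = 4xz - 12x - 7, LT = xz.

S(g_1,r): lcm = x²z. S = ¾xz² + 3x² - 7/2xz + 3z² + 7/4x - 3z.
  reduce S modulo (g_1, g_2, g_3, r):
  remainder -87/8x - 101/4z + 601/64 ≠ 0; add m_5 = -87/8x - 101/4z + 601/64 to the basis.

S(g_2,r): lcm = xz². S = 89/12xz - 65/12x + 7/4z.
  reduce S modulo (g_1, g_2, g_3, r, m_5):
  remainder -38977/1044z + 57451/2088 ≠ 0; add m_6 = -38977/1044z + 57451/2088 to the basis.

S(g_1,m_5): lcm = x². S = -547/348xz - 1835/696x + 3z - 3.
  reduce S modulo (g_1, g_2, g_3, r, m_5, m_6):
  remainder 20147477/7483584 ≠ 0; add m_7 = 20147477/7483584 to the basis.

The other S-polynomials (S(g_1,g_2), S(g_1,g_3), S(g_2,g_3), S(g_3,r), S(g_2,m_5), S(g_3,m_5), S(r,m_5), S(g_1,m_6), S(g_2,m_6), S(g_3,m_6), S(r,m_6), S(m_5,m_6), S(g_1,m_7), S(g_2,m_7), S(g_3,m_7), S(r,m_7), S(m_5,m_7), S(m_6,m_7)) all reduce to 0 modulo the current basis, so we have a Gröbner basis.
Inter-reduce: drop elements whose leading term is divisible by another's, tail-reduce, and make monic.
Reduced Gröbner basis: {1}.
The reduced Gröbner basis of I + (p) is {1}: the ideal is the whole ring, so the enlarged system has no common solution — adjoining p is inconsistent.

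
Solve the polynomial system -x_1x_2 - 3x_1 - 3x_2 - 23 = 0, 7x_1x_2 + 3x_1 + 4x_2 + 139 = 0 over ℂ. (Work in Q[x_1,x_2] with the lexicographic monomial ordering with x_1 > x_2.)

Compute a lex Gröbner basis by Buchberger's algorithm.
f_1 = -x_1x_2 - 3x_1 - 3x_2 - 23, LT = x_1x_2.
f_2 = 7x_1x_2 + 3x_1 + 4x_2 + 139, LT = x_1x_2.

S(f_1,f_2): lcm = x_1x_2. S = 18/7x_1 + 17/7x_2 + 22/7.
  leading term x_1: no divisor's leading term divides it; move 18/7x_1 to the remainder.
  leading term x_2: no divisor's leading term divides it; move 17/7x_2 to the remainder.
  leading term 1: no divisor's leading term divides it; move 22/7 to the remainder.
  remainder 18/7x_1 + 17/7x_2 + 22/7 ≠ 0; add h_3 = 18/7x_1 + 17/7x_2 + 22/7 to the basis.

S(f_1,h_3): lcm = x_1x_2. S = 3x_1 - 17/18x_2^2 + 16/9x_2 + 23.
  leading term x_1: subtract (7/6)·h_3 from 3x_1 - 17/18x_2^2 + 16/9x_2 + 23 → -17/18x_2^2 - 19/18x_2 + 58/3
  leading term x_2^2: no divisor's leading term divides it; move -17/18x_2^2 to the remainder.
  leading term x_2: no divisor's leading term divides it; move -19/18x_2 to the remainder.
  leading term 1: no divisor's leading term divides it; move 58/3 to the remainder.
  remainder -17/18x_2^2 - 19/18x_2 + 58/3 ≠ 0; add h_4 = -17/18x_2^2 - 19/18x_2 + 58/3 to the basis.

The other S-polynomials (S(f_2,h_3), S(f_1,h_4), S(f_2,h_4), S(h_3,h_4)) all reduce to 0 modulo the current basis, so we have a Gröbner basis.
Inter-reduce: drop elements whose leading term is divisible by another's, tail-reduce, and make monic.
Reduced Gröbner basis: {x_1 + 17/18x_2 + 11/9, x_2^2 + 19/17x_2 - 348/17}.

Elimination: the polynomial x_2^2 + 19/17x_2 - 348/17 lies in the elimination ideal for x_2, so x_2 ∈ {-87/17, 4}. For each such x_2, the remaining basis elements (now univariate) give the rest of the solution.
  x_2 = -87/17: the earlier basis element becomes x_1 - 65/18 = 0, giving x_1 = 65/18 — point (65/18, -87/17).
  x_2 = 4: the earlier basis element becomes x_1 + 5 = 0, giving x_1 = -5 — point (-5, 4).

{(65/18, -87/17), (-5, 4)}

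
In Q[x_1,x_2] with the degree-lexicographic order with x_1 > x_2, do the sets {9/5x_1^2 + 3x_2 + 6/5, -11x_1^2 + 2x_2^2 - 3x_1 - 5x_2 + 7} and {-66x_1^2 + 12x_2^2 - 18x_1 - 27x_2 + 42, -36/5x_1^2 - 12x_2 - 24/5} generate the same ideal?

No, the ideals differ.

For a fixed monomial order, each ideal has a unique reduced Gröbner basis; comparing bases decides equality.
Buchberger on the first generating set:
f_1 = 9/5x_1^2 + 3x_2 + 6/5, LT = x_1^2.
f_2 = -11x_1^2 + 2x_2^2 - 3x_1 - 5x_2 + 7, LT = x_1^2.

S(f_1,f_2): lcm = x_1^2. S = 2/11x_2^2 - 3/11x_1 + 40/33x_2 + 43/33.
  leading term x_2^2: no divisor's leading term divides it; move 2/11x_2^2 to the remainder.
  leading term x_1: no divisor's leading term divides it; move -3/11x_1 to the remainder.
  leading term x_2: no divisor's leading term divides it; move 40/33x_2 to the remainder.
  leading term 1: no divisor's leading term divides it; move 43/33 to the remainder.
  remainder 2/11x_2^2 - 3/11x_1 + 40/33x_2 + 43/33 ≠ 0; add g_3 = 2/11x_2^2 - 3/11x_1 + 40/33x_2 + 43/33 to the basis.

S(f_1,g_3): leading monomials are coprime, so the S-polynomial reduces to 0 (Buchberger's first criterion).
S(f_2,g_3): leading monomials are coprime, so the S-polynomial reduces to 0 (Buchberger's first criterion).
Every S-polynomial of the final basis reduces to 0, so we have a Gröbner basis.
Inter-reduce: drop elements whose leading term is divisible by another's, tail-reduce, and make monic.
Reduced Gröbner basis: {x_1^2 + 5/3x_2 + 2/3, x_2^2 - 3/2x_1 + 20/3x_2 + 43/6}.

Buchberger on the second generating set:
h_1 = -66x_1^2 + 12x_2^2 - 18x_1 - 27x_2 + 42, LT = x_1^2.
h_2 = -36/5x_1^2 - 12x_2 - 24/5, LT = x_1^2.

S(h_1,h_2): lcm = x_1^2. S = -2/11x_2^2 + 3/11x_1 - 83/66x_2 - 43/33.
  leading term x_2^2: no divisor's leading term divides it; move -2/11x_2^2 to the remainder.
  leading term x_1: no divisor's leading term divides it; move 3/11x_1 to the remainder.
  leading term x_2: no divisor's leading term divides it; move -83/66x_2 to the remainder.
  leading term 1: no divisor's leading term divides it; move -43/33 to the remainder.
  remainder -2/11x_2^2 + 3/11x_1 - 83/66x_2 - 43/33 ≠ 0; add k_3 = -2/11x_2^2 + 3/11x_1 - 83/66x_2 - 43/33 to the basis.

S(h_1,k_3): leading monomials are coprime, so the S-polynomial reduces to 0 (Buchberger's first criterion).
S(h_2,k_3): leading monomials are coprime, so the S-polynomial reduces to 0 (Buchberger's first criterion).
Every S-polynomial of the final basis reduces to 0, so we have a Gröbner basis.
Inter-reduce: drop elements whose leading term is divisible by another's, tail-reduce, and make monic.
Reduced Gröbner basis: {x_1^2 + 5/3x_2 + 2/3, x_2^2 - 3/2x_1 + 83/12x_2 + 43/6}.

These differ, so the ideals are not equal.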